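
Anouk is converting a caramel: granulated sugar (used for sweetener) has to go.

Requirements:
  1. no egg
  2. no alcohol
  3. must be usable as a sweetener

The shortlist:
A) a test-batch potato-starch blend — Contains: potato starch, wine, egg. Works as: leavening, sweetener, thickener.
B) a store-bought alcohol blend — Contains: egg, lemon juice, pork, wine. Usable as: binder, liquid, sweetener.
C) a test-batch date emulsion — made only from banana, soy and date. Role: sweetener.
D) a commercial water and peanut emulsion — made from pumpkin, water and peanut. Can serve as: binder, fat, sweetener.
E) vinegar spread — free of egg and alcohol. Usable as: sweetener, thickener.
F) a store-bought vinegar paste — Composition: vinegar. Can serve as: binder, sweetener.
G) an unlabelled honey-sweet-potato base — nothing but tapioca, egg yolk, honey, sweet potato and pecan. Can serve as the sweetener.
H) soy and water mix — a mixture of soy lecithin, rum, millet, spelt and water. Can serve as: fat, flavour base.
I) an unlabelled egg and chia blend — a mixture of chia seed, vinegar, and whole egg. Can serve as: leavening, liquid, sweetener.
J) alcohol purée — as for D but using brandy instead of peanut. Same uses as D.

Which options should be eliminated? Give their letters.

A: has egg, so not egg-free; has wine, so not alcohol-free — out
B: has egg, so not egg-free; has wine, so not alcohol-free — out
C: every rule checks out — OK
D: no egg, no alcohol — keep
E: works as a sweetener, no alcohol, no egg — OK
F: only vinegar; none excluded — valid
G: has egg yolk, so not egg-free — out
H: not usable as a sweetener; has rum, so not alcohol-free — out
I: has whole egg, so not egg-free — no
J: has brandy, so not alcohol-free — no

A, B, G, H, I, J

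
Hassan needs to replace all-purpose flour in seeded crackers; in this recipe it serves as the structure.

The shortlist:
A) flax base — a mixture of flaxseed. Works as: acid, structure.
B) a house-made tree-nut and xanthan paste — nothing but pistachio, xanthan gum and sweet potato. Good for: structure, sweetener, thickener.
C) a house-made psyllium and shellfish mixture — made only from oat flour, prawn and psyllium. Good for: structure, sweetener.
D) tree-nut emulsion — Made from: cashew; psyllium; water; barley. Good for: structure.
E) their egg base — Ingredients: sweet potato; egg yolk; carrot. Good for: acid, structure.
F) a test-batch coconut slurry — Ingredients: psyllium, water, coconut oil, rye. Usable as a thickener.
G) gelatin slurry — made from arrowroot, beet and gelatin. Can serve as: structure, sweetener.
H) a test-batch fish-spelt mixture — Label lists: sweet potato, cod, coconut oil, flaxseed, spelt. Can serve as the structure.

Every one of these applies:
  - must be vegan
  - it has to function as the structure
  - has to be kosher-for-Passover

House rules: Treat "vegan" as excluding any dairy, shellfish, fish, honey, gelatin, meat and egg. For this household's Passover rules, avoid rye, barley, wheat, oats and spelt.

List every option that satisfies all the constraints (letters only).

A, B

A: works as a structure, kosher-for-Passover, vegan — OK
B: only pistachio, sweet potato and xanthan gum; none excluded — OK
C: has prawn, so not vegan; has oat flour, so not kosher-for-Passover — out
D: has barley, so not kosher-for-Passover — no
E: has egg yolk, so not vegan — no
F: not usable as a structure; has rye, so not kosher-for-Passover — no
G: has gelatin, so not vegan — reject
H: has cod, so not vegan; has spelt, so not kosher-for-Passover — out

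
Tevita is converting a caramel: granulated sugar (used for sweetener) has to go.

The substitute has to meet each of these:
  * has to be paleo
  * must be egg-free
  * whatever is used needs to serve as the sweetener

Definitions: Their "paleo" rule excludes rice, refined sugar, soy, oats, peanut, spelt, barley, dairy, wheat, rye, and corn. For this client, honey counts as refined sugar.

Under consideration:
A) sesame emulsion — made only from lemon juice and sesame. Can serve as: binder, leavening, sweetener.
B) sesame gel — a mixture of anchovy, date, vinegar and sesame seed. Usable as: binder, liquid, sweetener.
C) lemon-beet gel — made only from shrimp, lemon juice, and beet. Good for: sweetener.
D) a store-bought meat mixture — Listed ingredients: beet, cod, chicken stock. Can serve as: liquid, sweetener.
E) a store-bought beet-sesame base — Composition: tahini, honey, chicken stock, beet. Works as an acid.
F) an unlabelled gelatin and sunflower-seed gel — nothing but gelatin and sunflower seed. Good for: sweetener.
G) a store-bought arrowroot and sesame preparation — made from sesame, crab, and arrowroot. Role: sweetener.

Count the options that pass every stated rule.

A: every rule checks out — valid
B: nothing on the exclusion list — valid
C: all constraints satisfied — valid
D: only cod, chicken stock, and beet; none excluded — keep
E: not usable as a sweetener; has honey, so not paleo — reject
F: every rule checks out — keep
G: every rule checks out — valid

6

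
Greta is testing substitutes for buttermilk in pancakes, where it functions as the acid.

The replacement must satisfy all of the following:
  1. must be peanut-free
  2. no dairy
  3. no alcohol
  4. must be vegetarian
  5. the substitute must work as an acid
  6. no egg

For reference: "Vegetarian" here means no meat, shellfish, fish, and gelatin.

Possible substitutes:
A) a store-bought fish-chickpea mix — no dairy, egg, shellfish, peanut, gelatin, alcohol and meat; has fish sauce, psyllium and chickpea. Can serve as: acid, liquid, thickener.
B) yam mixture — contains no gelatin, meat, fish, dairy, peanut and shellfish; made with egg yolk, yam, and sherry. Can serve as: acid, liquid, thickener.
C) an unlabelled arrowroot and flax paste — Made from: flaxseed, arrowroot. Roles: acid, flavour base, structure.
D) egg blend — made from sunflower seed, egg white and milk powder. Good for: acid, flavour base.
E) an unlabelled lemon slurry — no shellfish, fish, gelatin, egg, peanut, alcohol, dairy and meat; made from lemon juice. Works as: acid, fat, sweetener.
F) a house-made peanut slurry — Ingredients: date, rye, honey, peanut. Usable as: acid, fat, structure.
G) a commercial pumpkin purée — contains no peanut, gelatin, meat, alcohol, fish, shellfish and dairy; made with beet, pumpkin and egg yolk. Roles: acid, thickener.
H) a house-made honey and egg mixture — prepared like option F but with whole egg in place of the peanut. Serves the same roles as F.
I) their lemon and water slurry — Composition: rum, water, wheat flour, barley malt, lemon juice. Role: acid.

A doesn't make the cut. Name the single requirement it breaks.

usable as an acid: satisfied
vegetarian: has fish sauce — fails
alcohol-free: satisfied
dairy-free: satisfied
peanut-free: satisfied
egg-free: satisfied

vegetarian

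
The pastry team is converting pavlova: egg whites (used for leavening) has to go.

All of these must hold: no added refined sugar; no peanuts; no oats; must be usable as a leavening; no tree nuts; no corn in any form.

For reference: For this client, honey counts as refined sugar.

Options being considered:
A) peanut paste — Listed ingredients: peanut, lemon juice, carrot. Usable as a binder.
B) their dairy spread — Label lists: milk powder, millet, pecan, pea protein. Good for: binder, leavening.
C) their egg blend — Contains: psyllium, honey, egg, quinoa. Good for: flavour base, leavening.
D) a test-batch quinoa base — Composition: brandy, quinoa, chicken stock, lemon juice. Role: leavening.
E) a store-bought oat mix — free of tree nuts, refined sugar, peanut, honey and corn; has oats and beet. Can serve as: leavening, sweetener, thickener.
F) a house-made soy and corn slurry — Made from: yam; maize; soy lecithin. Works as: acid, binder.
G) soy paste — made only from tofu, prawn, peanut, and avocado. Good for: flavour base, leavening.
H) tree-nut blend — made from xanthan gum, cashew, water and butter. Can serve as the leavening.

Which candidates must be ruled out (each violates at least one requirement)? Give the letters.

A: not usable as a leavening; has peanut, so not peanut-free — out
B: has pecan, so not tree-nut-free — no
C: has honey, so not no-added-sugar — reject
D: brandy and chicken stock etc. — none of it excluded — keep
E: has oats, so not oat-free — out
F: not usable as a leavening; has maize, so not corn-free — reject
G: has peanut, so not peanut-free — reject
H: has cashew, so not tree-nut-free — reject

A, B, C, E, F, G, H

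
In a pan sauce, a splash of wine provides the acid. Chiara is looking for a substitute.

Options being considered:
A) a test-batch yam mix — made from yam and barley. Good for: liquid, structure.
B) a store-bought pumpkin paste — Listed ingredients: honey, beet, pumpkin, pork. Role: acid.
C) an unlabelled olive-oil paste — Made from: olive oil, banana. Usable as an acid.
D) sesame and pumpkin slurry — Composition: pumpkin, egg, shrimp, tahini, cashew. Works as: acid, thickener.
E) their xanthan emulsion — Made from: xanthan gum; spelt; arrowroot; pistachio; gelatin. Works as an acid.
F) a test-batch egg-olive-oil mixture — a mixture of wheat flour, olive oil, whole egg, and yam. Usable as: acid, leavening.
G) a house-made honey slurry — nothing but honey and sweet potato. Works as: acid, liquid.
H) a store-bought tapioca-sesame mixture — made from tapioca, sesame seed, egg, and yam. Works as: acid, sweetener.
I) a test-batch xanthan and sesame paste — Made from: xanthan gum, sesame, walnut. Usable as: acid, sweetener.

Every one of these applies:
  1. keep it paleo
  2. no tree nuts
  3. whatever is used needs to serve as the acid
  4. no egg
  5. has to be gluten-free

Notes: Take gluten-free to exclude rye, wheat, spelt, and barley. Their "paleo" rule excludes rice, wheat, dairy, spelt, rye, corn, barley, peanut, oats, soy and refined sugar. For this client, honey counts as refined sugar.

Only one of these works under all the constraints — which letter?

C

A: not usable as an acid; has barley, so not gluten-free (and 1 more) — reject
B: has honey, so not paleo — reject
C: all constraints satisfied — keep
D: has egg, so not egg-free; has cashew, so not tree-nut-free — no
E: has spelt, so not gluten-free; has spelt, so not paleo (and 1 more) — reject
F: has wheat flour, so not gluten-free; has wheat flour, so not paleo (and 1 more) — no
G: has honey, so not paleo — no
H: has egg, so not egg-free — no
I: has walnut, so not tree-nut-free — out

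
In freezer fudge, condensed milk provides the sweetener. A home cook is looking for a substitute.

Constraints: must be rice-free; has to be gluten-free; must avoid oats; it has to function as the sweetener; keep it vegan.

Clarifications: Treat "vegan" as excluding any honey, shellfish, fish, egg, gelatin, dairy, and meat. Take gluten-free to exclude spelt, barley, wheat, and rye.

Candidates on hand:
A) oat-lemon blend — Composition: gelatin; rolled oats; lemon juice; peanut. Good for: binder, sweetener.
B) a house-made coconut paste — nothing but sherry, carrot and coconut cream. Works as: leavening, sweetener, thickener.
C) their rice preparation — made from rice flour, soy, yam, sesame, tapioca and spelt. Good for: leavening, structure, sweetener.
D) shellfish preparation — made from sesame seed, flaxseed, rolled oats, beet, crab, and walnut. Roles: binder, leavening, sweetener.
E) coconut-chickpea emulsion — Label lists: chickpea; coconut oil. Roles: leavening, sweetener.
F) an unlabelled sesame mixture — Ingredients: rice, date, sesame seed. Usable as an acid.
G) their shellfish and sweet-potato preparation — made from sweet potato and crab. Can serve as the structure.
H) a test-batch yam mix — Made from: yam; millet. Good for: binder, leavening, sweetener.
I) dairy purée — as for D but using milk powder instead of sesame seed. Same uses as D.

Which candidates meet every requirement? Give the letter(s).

B, E, H

A: has gelatin, so not vegan; has rolled oats, so not oat-free — reject
B: only sherry, coconut cream and carrot; none excluded — valid
C: has spelt, so not gluten-free; has rice flour, so not rice-free — reject
D: has crab, so not vegan; has rolled oats, so not oat-free — out
E: works as a sweetener, no oats, no rice — valid
F: not usable as a sweetener; has rice, so not rice-free — no
G: not usable as a sweetener; has crab, so not vegan — no
H: only yam and millet; none excluded — valid
I: has milk powder, so not vegan; has rolled oats, so not oat-free — no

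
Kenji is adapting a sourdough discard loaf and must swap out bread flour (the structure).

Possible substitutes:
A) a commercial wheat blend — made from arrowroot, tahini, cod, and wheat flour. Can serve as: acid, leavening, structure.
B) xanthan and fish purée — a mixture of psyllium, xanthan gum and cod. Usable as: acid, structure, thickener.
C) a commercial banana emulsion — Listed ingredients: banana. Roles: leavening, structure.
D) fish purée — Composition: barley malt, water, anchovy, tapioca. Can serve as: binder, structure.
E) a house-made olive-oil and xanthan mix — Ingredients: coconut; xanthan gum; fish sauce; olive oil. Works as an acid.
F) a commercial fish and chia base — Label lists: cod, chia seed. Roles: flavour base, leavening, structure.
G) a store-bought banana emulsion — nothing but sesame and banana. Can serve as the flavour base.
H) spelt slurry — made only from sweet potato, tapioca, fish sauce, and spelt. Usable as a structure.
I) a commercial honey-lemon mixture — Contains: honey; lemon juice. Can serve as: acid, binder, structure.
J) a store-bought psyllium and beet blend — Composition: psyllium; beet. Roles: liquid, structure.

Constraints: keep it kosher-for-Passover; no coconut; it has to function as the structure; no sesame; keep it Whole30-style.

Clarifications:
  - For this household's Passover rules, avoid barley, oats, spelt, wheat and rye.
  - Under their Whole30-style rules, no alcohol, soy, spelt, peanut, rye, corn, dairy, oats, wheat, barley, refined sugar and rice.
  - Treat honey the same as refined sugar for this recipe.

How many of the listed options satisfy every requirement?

A: has wheat flour, so not kosher-for-Passover; has wheat flour, so not Whole30-style (and 1 more) — out
B: only cod, psyllium and xanthan gum; none excluded — OK
C: only banana; none excluded — OK
D: has barley malt, so not kosher-for-Passover; has barley malt, so not Whole30-style — reject
E: not usable as a structure; has coconut, so not coconut-free — out
F: only cod and chia seed; none excluded — keep
G: not usable as a structure; has sesame, so not sesame-free — no
H: has spelt, so not kosher-for-Passover; has spelt, so not Whole30-style — out
I: has honey, so not Whole30-style — reject
J: only psyllium and beet; none excluded — OK

4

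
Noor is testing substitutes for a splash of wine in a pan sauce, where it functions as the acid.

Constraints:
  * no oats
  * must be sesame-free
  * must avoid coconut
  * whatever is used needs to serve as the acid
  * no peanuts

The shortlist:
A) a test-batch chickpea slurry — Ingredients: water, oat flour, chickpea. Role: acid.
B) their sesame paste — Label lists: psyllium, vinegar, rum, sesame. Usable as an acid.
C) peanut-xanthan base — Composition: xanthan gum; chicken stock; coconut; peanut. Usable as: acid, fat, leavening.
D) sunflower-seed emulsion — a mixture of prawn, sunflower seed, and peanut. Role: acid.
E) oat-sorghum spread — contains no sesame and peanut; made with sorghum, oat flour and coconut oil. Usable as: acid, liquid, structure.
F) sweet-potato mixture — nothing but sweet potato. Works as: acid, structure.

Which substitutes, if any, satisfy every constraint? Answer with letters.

F

A: has oat flour, so not oat-free — reject
B: has sesame, so not sesame-free — reject
C: has coconut, so not coconut-free; has peanut, so not peanut-free — reject
D: has peanut, so not peanut-free — no
E: has oat flour, so not oat-free; has coconut oil, so not coconut-free — no
F: works as an acid, no sesame, no oats — OK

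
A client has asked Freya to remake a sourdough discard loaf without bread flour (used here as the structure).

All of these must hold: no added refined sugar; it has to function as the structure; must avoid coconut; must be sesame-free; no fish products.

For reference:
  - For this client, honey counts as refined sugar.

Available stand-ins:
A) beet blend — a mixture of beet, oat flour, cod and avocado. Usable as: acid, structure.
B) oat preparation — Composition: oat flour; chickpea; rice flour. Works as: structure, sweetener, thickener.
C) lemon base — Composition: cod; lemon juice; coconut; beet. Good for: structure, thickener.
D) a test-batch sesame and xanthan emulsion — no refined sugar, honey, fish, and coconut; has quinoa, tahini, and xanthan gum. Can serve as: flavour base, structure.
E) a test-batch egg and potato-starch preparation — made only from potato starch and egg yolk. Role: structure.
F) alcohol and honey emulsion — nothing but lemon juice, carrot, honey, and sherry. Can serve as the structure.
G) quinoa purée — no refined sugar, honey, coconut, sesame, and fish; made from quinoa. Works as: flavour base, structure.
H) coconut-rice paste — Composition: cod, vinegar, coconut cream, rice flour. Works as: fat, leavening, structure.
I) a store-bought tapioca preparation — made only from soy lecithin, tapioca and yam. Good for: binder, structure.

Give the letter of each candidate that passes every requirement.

B, E, G, I

A: has cod, so not fish-free — no
B: no fish, no coconut — keep
C: has cod, so not fish-free; has coconut, so not coconut-free — no
D: has tahini, so not sesame-free — out
E: no-added-sugar, no coconut — valid
F: has honey, so not no-added-sugar — reject
G: no sesame, no fish — OK
H: has cod, so not fish-free; has coconut cream, so not coconut-free — reject
I: no-added-sugar, no fish — OK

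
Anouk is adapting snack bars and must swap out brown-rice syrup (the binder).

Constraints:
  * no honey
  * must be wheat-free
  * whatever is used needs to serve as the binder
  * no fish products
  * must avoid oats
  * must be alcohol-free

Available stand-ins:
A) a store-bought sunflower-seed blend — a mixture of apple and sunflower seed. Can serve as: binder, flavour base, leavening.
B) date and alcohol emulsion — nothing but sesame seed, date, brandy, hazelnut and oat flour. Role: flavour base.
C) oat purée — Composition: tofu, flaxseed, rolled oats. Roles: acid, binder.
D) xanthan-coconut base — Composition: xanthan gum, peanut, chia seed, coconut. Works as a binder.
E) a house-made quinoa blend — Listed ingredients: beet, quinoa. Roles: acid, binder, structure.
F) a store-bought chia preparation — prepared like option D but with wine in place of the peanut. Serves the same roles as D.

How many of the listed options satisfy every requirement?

A: no honey, no fish — OK
B: not usable as a binder; has brandy, so not alcohol-free (and 1 more) — no
C: has rolled oats, so not oat-free — out
D: every rule checks out — valid
E: only beet and quinoa; none excluded — OK
F: has wine, so not alcohol-free — reject

3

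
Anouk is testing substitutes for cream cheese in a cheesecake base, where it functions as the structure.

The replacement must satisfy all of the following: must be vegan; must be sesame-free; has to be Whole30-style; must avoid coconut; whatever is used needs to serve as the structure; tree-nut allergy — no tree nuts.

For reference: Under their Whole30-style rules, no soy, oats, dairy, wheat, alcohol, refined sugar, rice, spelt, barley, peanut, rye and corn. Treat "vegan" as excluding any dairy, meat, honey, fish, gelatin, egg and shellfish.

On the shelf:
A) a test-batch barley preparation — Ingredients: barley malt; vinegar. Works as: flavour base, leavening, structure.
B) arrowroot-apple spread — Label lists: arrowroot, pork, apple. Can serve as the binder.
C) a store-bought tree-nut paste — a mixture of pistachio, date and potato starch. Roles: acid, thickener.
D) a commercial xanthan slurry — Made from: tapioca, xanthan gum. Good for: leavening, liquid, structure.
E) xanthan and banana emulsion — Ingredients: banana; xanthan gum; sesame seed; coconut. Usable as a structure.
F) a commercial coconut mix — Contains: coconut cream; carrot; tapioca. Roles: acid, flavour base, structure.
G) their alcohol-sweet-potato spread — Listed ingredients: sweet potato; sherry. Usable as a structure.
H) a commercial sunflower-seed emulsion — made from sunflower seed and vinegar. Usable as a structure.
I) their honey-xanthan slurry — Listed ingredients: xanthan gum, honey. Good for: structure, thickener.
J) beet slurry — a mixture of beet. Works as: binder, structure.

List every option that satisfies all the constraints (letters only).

A: has barley malt, so not Whole30-style — reject
B: not usable as a structure; has pork, so not vegan — reject
C: not usable as a structure; has pistachio, so not tree-nut-free — no
D: works as a structure, vegan, no coconut — keep
E: has sesame seed, so not sesame-free; has coconut, so not coconut-free — out
F: has coconut cream, so not coconut-free — no
G: has sherry, so not Whole30-style — out
H: only sunflower seed and vinegar; none excluded — keep
I: has honey, so not vegan — no
J: all constraints satisfied — OK

D, H, J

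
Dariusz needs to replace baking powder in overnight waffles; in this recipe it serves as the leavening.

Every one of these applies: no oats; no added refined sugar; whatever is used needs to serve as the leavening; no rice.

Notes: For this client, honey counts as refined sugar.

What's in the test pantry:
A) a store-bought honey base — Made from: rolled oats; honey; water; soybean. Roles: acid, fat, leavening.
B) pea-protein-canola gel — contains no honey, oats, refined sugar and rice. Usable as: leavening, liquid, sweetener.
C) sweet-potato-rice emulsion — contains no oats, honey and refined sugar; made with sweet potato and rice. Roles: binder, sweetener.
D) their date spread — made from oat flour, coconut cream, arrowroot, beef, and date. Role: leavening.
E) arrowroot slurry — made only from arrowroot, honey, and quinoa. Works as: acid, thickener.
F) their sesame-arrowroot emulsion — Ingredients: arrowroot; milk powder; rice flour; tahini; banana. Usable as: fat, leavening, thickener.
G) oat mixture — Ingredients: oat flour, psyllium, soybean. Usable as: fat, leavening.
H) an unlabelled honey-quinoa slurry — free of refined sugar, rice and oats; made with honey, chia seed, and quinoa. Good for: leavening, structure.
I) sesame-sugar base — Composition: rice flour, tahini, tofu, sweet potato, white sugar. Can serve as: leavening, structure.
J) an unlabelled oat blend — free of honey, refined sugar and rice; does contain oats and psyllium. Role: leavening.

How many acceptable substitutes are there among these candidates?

1

A: has honey, so not no-added-sugar; has rolled oats, so not oat-free — no
B: every rule checks out — keep
C: not usable as a leavening; has rice, so not rice-free — no
D: has oat flour, so not oat-free — out
E: not usable as a leavening; has honey, so not no-added-sugar — no
F: has rice flour, so not rice-free — no
G: has oat flour, so not oat-free — out
H: has honey, so not no-added-sugar — reject
I: has white sugar, so not no-added-sugar; has rice flour, so not rice-free — out
J: has oats, so not oat-free — out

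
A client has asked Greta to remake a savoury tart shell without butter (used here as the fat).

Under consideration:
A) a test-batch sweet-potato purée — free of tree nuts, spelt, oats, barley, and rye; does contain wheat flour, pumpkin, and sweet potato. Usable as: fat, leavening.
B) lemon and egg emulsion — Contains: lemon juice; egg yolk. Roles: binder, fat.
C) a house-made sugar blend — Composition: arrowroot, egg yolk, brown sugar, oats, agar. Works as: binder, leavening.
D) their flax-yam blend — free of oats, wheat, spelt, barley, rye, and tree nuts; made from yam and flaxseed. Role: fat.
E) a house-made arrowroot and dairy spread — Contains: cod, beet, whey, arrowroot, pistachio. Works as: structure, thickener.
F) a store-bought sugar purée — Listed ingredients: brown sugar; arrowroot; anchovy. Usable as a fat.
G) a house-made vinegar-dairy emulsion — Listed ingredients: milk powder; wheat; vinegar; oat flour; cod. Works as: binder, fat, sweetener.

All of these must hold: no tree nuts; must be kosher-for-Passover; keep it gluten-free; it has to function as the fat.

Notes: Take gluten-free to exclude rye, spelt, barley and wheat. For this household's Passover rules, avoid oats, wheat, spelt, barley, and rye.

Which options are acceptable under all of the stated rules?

A: has wheat flour, so not gluten-free; has wheat flour, so not kosher-for-Passover — out
B: gluten-free, no tree nuts — keep
C: not usable as a fat; has oats, so not kosher-for-Passover — no
D: works as a fat, gluten-free, kosher-for-Passover — OK
E: not usable as a fat; has pistachio, so not tree-nut-free — reject
F: only anchovy, brown sugar and arrowroot; none excluded — OK
G: has wheat, so not gluten-free; has oat flour, so not kosher-for-Passover — reject

B, D, F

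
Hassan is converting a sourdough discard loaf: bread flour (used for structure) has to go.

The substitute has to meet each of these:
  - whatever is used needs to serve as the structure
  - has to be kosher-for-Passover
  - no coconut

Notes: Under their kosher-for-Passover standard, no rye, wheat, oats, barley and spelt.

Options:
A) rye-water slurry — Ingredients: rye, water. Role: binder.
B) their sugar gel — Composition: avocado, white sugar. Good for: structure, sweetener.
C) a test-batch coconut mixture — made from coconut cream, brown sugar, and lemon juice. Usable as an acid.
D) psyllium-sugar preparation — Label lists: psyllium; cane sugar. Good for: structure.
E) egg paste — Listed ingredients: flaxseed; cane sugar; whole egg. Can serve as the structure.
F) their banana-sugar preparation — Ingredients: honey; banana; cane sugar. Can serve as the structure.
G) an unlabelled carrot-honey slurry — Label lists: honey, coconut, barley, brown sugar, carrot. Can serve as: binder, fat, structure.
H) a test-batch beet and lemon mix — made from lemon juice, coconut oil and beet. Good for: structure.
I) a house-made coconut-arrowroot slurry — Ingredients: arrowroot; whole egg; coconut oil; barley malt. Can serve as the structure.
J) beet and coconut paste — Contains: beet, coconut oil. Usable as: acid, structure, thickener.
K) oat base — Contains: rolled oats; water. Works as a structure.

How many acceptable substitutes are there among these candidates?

A: not usable as a structure; has rye, so not kosher-for-Passover — reject
B: only white sugar and avocado; none excluded — valid
C: not usable as a structure; has coconut cream, so not coconut-free — reject
D: only cane sugar and psyllium; none excluded — valid
E: every rule checks out — OK
F: nothing on the exclusion list — keep
G: has barley, so not kosher-for-Passover; has coconut, so not coconut-free — no
H: has coconut oil, so not coconut-free — out
I: has barley malt, so not kosher-for-Passover; has coconut oil, so not coconut-free — reject
J: has coconut oil, so not coconut-free — no
K: has rolled oats, so not kosher-for-Passover — no

4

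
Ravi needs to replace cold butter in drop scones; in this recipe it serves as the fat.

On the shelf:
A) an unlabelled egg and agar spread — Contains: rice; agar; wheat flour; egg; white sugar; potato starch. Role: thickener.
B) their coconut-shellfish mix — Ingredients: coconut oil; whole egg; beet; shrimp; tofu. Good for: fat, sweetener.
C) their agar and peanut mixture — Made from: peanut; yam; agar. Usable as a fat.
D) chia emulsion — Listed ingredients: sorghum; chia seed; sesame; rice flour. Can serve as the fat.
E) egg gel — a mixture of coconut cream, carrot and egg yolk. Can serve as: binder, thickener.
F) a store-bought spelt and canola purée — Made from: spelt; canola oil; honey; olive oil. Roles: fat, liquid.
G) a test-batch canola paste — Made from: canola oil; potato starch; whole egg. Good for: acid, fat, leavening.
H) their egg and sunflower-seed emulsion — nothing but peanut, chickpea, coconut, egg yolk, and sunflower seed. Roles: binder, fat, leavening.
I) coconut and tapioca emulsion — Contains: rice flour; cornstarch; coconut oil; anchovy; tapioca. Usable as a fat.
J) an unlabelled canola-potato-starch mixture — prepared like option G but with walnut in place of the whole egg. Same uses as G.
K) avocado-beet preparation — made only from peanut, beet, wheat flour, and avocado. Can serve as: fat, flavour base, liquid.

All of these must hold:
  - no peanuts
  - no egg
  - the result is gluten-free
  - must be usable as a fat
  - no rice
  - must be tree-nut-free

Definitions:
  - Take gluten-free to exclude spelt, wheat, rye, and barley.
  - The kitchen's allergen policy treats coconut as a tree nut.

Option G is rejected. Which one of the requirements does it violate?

egg-free

usable as a fat: satisfied
gluten-free: satisfied
egg-free: has whole egg — fails
peanut-free: satisfied
rice-free: satisfied
tree-nut-free: satisfied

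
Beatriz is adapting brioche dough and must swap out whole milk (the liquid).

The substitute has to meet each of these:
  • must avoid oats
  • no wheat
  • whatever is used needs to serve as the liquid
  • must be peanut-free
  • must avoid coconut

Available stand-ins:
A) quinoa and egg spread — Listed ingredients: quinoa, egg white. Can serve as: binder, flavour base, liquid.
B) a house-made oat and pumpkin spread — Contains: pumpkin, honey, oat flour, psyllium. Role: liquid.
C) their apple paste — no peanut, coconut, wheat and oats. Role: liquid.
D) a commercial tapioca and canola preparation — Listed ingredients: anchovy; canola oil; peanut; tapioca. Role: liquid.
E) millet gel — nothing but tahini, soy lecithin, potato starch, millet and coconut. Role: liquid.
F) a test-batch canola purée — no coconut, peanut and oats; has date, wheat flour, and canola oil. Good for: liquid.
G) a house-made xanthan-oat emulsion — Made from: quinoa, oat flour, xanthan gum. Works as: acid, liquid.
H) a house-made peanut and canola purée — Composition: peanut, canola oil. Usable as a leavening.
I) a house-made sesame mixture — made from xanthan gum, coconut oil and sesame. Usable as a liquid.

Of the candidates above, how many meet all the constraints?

A: only egg white and quinoa; none excluded — valid
B: has oat flour, so not oat-free — reject
C: no oats, no peanut — valid
D: has peanut, so not peanut-free — no
E: has coconut, so not coconut-free — out
F: has wheat flour, so not wheat-free — reject
G: has oat flour, so not oat-free — reject
H: not usable as a liquid; has peanut, so not peanut-free — out
I: has coconut oil, so not coconut-free — out

2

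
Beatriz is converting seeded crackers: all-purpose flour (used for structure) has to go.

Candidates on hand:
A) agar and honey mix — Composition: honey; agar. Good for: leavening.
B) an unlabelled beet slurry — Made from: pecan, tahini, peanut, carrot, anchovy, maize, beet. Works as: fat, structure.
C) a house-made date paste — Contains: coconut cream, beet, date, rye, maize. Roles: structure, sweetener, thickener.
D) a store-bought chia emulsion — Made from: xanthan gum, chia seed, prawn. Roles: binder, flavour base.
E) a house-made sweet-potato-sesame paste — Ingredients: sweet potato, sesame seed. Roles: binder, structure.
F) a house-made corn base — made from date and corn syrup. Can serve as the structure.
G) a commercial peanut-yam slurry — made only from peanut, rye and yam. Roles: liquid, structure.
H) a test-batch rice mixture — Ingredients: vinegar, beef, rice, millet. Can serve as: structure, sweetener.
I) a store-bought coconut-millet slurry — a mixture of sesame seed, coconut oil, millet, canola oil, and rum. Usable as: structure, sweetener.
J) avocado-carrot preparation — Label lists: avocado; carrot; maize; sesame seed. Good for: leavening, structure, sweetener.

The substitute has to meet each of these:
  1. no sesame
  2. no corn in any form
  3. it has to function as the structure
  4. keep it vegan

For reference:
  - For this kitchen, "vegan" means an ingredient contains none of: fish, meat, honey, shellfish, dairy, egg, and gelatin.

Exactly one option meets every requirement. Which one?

G

A: not usable as a structure; has honey, so not vegan — reject
B: has anchovy, so not vegan; has tahini, so not sesame-free (and 1 more) — reject
C: has maize, so not corn-free — no
D: not usable as a structure; has prawn, so not vegan — no
E: has sesame seed, so not sesame-free — no
F: has corn syrup, so not corn-free — reject
G: nothing on the exclusion list — OK
H: has beef, so not vegan — out
I: has sesame seed, so not sesame-free — no
J: has sesame seed, so not sesame-free; has maize, so not corn-free — no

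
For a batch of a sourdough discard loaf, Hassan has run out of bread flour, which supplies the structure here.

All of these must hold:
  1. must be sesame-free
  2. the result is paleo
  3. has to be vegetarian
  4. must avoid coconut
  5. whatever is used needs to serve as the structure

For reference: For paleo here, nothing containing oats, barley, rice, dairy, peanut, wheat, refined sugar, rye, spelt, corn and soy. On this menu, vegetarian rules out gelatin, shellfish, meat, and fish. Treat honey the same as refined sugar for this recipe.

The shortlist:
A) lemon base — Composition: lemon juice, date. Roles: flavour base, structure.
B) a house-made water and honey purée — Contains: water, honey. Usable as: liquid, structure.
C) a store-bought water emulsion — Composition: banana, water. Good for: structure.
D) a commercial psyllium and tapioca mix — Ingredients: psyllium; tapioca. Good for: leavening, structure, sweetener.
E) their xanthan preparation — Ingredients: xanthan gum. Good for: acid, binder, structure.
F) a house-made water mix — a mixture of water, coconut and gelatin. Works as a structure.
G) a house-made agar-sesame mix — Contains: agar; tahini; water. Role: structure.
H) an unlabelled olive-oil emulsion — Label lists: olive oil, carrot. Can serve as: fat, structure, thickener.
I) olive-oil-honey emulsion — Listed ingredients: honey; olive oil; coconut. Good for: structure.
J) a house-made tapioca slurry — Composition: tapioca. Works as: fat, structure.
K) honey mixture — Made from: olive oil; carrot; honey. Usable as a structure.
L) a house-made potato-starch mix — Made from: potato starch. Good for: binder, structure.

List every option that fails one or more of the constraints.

B, F, G, I, K

A: nothing on the exclusion list — OK
B: has honey, so not paleo — reject
C: only water and banana; none excluded — OK
D: every rule checks out — keep
E: no coconut, no sesame — valid
F: has gelatin, so not vegetarian; has coconut, so not coconut-free — no
G: has tahini, so not sesame-free — reject
H: paleo, vegetarian — valid
I: has honey, so not paleo; has coconut, so not coconut-free — reject
J: every rule checks out — valid
K: has honey, so not paleo — no
L: no sesame, vegetarian — valid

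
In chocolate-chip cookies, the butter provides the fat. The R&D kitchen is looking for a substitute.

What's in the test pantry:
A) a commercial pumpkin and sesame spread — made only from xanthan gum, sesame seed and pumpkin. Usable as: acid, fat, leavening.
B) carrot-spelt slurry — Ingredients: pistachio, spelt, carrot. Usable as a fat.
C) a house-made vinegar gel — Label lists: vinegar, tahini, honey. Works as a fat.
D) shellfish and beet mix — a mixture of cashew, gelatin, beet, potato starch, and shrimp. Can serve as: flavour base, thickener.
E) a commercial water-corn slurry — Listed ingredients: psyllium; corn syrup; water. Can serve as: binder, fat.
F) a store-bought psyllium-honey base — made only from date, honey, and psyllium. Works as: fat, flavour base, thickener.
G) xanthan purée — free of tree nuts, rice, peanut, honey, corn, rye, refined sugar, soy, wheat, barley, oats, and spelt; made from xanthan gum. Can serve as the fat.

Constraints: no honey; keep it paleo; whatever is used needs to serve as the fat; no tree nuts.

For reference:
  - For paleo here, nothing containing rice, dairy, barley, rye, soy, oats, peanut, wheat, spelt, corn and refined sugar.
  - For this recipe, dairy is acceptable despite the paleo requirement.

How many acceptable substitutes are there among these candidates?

2

A: all constraints satisfied — keep
B: has spelt, so not paleo; has pistachio, so not tree-nut-free — out
C: has honey, so not honey-free — no
D: not usable as a fat; has cashew, so not tree-nut-free — out
E: has corn syrup, so not paleo — no
F: has honey, so not honey-free — out
G: works as a fat, paleo, no honey — OK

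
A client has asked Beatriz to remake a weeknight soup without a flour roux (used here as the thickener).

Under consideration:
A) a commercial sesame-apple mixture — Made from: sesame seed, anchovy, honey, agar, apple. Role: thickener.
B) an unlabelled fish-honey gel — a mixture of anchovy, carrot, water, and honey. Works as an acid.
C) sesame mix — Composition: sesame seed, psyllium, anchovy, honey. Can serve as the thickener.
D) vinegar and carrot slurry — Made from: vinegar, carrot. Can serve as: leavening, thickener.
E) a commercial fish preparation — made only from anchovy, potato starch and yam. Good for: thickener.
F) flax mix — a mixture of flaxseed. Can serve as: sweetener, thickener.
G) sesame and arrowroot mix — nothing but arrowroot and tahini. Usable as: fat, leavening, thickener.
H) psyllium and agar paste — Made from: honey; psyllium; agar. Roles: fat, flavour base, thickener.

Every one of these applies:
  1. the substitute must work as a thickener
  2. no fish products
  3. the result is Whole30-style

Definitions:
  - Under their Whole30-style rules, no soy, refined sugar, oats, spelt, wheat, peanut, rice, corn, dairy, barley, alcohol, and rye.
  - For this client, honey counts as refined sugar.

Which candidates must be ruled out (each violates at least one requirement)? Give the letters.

A, B, C, E, H

A: has honey, so not Whole30-style; has anchovy, so not fish-free — reject
B: not usable as a thickener; has honey, so not Whole30-style (and 1 more) — reject
C: has honey, so not Whole30-style; has anchovy, so not fish-free — no
D: no fish, Whole30-style — valid
E: has anchovy, so not fish-free — out
F: works as a thickener, Whole30-style, no fish — keep
G: every rule checks out — OK
H: has honey, so not Whole30-style — no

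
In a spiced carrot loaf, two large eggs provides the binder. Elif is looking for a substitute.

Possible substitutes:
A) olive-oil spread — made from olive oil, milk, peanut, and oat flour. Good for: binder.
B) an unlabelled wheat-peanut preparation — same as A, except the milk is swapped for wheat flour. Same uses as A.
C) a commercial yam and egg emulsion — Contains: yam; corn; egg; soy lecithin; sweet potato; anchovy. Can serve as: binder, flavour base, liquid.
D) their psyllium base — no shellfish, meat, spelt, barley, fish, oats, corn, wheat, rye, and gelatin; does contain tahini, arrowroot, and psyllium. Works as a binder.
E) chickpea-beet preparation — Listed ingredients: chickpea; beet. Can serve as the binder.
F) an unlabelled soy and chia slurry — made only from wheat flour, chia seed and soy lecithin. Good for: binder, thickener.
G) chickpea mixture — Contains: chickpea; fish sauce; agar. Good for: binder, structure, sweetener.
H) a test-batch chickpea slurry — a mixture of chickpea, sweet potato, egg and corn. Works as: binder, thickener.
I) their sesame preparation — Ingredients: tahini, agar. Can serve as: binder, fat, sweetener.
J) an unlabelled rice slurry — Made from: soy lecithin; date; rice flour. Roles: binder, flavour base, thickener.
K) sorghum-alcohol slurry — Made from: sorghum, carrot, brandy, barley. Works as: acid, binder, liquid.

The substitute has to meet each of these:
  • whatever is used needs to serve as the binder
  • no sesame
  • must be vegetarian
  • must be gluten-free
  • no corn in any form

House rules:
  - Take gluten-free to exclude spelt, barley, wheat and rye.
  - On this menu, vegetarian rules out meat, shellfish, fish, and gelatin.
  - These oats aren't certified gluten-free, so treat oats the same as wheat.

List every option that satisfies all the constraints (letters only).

E, J

A: has oat flour, so not gluten-free — out
B: has oat flour, so not gluten-free — no
C: has anchovy, so not vegetarian; has corn, so not corn-free — reject
D: has tahini, so not sesame-free — out
E: only chickpea and beet; none excluded — OK
F: has wheat flour, so not gluten-free — no
G: has fish sauce, so not vegetarian — reject
H: has corn, so not corn-free — reject
I: has tahini, so not sesame-free — out
J: only rice flour, soy lecithin and date; none excluded — valid
K: has barley, so not gluten-free — reject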